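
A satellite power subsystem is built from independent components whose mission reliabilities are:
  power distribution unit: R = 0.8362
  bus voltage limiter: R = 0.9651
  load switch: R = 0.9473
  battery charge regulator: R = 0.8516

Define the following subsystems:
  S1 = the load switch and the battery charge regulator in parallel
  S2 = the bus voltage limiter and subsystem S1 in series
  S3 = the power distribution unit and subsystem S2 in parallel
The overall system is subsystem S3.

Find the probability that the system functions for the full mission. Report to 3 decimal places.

0.993

Parallel (load switch and battery charge regulator): 1 − (1 − 0.94730)(1 − 0.85160) = 0.99218
Series (bus voltage limiter and [0.99218]): 0.96510 × 0.99218 = 0.95755
Parallel (power distribution unit and [0.95755]): 1 − (1 − 0.83620)(1 − 0.95755) = 0.993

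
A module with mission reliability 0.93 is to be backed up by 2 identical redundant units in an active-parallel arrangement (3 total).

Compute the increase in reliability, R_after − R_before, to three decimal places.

R_before = 0.93
R_after = 1 − (1 − 0.93)^3 = 1.000
ΔR = 1.000 − 0.93 = 0.070

0.070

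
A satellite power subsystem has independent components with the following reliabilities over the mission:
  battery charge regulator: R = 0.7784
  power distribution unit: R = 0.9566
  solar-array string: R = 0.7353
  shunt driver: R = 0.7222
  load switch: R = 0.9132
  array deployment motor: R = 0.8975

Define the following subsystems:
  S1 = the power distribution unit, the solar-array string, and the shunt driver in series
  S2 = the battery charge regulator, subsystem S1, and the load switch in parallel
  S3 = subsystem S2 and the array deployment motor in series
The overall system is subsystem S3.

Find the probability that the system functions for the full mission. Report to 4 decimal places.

0.8890

Series (power distribution unit, solar-array string, and shunt driver): 0.956600 × 0.735300 × 0.722200 = 0.507987
Parallel (battery charge regulator, [0.507987], and load switch): 1 − (1 − 0.778400)(1 − 0.507987)(1 − 0.913200) = 0.990536
Series ([0.990536] and array deployment motor): 0.990536 × 0.897500 = 0.8890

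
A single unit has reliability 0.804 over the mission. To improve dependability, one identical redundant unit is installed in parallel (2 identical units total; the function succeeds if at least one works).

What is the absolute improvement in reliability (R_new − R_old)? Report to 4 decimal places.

0.1576

R_before = 0.804
R_after = 1 − (1 − 0.804)^2 = 0.9616
ΔR = 0.9616 − 0.804 = 0.1576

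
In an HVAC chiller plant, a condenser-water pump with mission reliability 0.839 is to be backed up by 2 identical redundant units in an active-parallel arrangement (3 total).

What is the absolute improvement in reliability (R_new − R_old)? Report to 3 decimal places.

R_before = 0.839
R_after = 1 − (1 − 0.839)^3 = 0.996
ΔR = 0.996 − 0.839 = 0.157

0.157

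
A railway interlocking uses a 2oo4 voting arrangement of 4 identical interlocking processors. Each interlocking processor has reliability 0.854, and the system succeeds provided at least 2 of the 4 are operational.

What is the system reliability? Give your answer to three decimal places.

R = Σ_{i=2}^{4} C(4,i) p^i (1−p)^{4−i} with p = 0.854
C(4,2)·0.854^2·0.146^2 = 0.09328
C(4,3)·0.854^3·0.146^1 = 0.36374
C(4,4)·0.854^4·0.146^0 = 0.53190
Sum = 0.989

0.989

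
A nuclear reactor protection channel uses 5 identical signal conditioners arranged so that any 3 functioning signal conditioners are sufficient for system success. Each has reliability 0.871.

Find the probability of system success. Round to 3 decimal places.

R = Σ_{i=3}^{5} C(5,i) p^i (1−p)^{5−i} with p = 0.871
C(5,3)·0.871^3·0.129^2 = 0.10996
C(5,4)·0.871^4·0.129^1 = 0.37122
C(5,5)·0.871^5·0.129^0 = 0.50129
Sum = 0.982

0.982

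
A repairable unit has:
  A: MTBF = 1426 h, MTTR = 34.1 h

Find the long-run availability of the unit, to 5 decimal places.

A(A) = MTBF/(MTBF+MTTR) = 1426/(1426+34.1) = 0.97665

0.97665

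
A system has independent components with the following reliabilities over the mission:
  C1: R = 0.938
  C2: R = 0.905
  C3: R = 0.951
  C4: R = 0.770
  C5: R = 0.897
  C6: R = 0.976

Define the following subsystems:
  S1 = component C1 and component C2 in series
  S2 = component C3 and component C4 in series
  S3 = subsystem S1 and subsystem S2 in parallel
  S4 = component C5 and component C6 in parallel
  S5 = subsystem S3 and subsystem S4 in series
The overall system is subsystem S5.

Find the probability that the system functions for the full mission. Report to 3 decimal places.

0.957

Series (C1 and C2): 0.93800 × 0.90500 = 0.84889
Series (C3 and C4): 0.95100 × 0.77000 = 0.73227
Parallel ([0.84889] and [0.73227]): 1 − (1 − 0.84889)(1 − 0.73227) = 0.95954
Parallel (C5 and C6): 1 − (1 − 0.89700)(1 − 0.97600) = 0.99753
Series ([0.95954] and [0.99753]): 0.95954 × 0.99753 = 0.957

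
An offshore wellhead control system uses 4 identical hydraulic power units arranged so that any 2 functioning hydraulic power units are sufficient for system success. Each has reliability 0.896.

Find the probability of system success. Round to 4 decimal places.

R = Σ_{i=2}^{4} C(4,i) p^i (1−p)^{4−i} with p = 0.896
C(4,2)·0.896^2·0.104^2 = 0.052100
C(4,3)·0.896^3·0.104^1 = 0.299238
C(4,4)·0.896^4·0.104^0 = 0.644514
Sum = 0.9959

0.9959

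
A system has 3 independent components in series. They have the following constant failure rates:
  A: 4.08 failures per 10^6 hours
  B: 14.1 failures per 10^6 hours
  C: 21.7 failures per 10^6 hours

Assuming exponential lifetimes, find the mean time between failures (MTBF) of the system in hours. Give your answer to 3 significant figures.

Series of exponential components: λ_sys = Σ λ_i
λ_sys = 0.00000408 + 0.0000141 + 0.0000217 = 3.9880e-05 /h
MTBF = 1 / λ_sys = 25100 h

25100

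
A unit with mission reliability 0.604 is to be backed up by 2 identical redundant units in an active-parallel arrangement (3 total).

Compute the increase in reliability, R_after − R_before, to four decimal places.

0.3339

R_before = 0.604
R_after = 1 − (1 − 0.604)^3 = 0.9379
ΔR = 0.9379 − 0.604 = 0.3339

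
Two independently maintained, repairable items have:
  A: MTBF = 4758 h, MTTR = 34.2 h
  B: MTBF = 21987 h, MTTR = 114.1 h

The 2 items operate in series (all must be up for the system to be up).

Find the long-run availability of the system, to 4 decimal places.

A(A) = MTBF/(MTBF+MTTR) = 4758/(4758+34.2) = 0.992863
A(B) = MTBF/(MTBF+MTTR) = 21987/(21987+114.1) = 0.994837
Series availability: 0.992863 × 0.994837 = 0.9877

0.9877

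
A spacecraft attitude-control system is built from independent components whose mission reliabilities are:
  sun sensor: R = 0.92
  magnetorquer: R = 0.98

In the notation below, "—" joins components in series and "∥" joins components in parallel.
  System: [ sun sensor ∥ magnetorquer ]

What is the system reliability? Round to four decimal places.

Parallel (sun sensor and magnetorquer): 1 − (1 − 0.920000)(1 − 0.980000) = 0.9984

0.9984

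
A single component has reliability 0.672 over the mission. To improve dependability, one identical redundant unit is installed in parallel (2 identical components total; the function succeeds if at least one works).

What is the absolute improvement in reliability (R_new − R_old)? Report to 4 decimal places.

0.2204

R_before = 0.672
R_after = 1 − (1 − 0.672)^2 = 0.8924
ΔR = 0.8924 − 0.672 = 0.2204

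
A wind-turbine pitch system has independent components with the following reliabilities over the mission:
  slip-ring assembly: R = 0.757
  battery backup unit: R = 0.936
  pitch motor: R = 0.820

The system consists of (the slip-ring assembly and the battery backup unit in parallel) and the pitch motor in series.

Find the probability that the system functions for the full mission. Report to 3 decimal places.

Parallel (slip-ring assembly and battery backup unit): 1 − (1 − 0.75700)(1 − 0.93600) = 0.98445
Series ([0.98445] and pitch motor): 0.98445 × 0.82000 = 0.807

0.807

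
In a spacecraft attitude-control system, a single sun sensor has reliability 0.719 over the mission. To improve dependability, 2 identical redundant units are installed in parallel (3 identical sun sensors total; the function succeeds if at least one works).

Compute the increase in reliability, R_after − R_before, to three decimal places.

R_before = 0.719
R_after = 1 − (1 − 0.719)^3 = 0.978
ΔR = 0.978 − 0.719 = 0.259

0.259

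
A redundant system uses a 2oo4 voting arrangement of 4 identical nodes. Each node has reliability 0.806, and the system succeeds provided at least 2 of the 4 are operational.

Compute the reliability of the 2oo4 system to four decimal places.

R = Σ_{i=2}^{4} C(4,i) p^i (1−p)^{4−i} with p = 0.806
C(4,2)·0.806^2·0.194^2 = 0.146698
C(4,3)·0.806^3·0.194^1 = 0.406319
C(4,4)·0.806^4·0.194^0 = 0.422027
Sum = 0.9750

0.9750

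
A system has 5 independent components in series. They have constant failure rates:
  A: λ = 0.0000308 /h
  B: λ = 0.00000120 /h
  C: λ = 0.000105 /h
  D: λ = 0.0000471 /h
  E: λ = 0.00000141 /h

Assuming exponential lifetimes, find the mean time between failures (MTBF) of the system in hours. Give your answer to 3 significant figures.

5390

Series of exponential components: λ_sys = Σ λ_i
λ_sys = 0.0000308 + 0.00000120 + 0.000105 + 0.0000471 + 0.00000141 = 1.8551e-04 /h
MTBF = 1 / λ_sys = 5390 h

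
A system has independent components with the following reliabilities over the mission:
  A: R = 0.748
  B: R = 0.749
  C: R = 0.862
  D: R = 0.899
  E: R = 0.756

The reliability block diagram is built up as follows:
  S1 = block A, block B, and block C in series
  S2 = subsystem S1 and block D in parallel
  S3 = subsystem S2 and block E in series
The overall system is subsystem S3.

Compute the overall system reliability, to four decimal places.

0.7165

Series (A, B, and C): 0.748000 × 0.749000 × 0.862000 = 0.482937
Parallel ([0.482937] and D): 1 − (1 − 0.482937)(1 − 0.899000) = 0.947777
Series ([0.947777] and E): 0.947777 × 0.756000 = 0.7165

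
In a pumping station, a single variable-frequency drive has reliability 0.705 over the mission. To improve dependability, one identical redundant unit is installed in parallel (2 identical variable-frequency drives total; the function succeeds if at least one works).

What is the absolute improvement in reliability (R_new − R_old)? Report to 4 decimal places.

0.2080

R_before = 0.705
R_after = 1 − (1 − 0.705)^2 = 0.9130
ΔR = 0.9130 − 0.705 = 0.2080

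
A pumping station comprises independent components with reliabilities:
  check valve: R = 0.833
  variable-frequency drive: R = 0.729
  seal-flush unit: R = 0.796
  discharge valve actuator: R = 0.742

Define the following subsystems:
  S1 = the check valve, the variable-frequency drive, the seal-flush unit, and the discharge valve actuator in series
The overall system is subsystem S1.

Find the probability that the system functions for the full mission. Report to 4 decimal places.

0.3587

Series (check valve, variable-frequency drive, seal-flush unit, and discharge valve actuator): 0.833000 × 0.729000 × 0.796000 × 0.742000 = 0.3587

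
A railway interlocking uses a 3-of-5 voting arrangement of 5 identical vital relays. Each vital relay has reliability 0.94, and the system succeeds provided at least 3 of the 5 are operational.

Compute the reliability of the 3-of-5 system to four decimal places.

R = Σ_{i=3}^{5} C(5,i) p^i (1−p)^{5−i} with p = 0.94
C(5,3)·0.94^3·0.06^2 = 0.029901
C(5,4)·0.94^4·0.06^1 = 0.234225
C(5,5)·0.94^5·0.06^0 = 0.733904
Sum = 0.9980

0.9980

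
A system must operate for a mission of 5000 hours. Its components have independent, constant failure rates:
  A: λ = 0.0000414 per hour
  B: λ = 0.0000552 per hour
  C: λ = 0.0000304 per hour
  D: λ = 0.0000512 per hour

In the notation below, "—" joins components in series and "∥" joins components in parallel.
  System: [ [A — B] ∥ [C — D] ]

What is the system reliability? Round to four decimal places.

0.8717

R(A) = exp(−0.0000414 × 5000) = 0.813020
R(B) = exp(−0.0000552 × 5000) = 0.758813
R(C) = exp(−0.0000304 × 5000) = 0.858988
R(D) = exp(−0.0000512 × 5000) = 0.774142
Series (A and B): 0.813020 × 0.758813 = 0.616930
Series (C and D): 0.858988 × 0.774142 = 0.664979
Parallel ([0.616930] and [0.664979]): 1 − (1 − 0.616930)(1 − 0.664979) = 0.8717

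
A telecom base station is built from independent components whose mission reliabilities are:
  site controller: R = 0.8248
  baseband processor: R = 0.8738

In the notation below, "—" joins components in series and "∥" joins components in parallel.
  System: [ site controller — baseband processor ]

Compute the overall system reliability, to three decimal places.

0.721

Series (site controller and baseband processor): 0.82480 × 0.87380 = 0.721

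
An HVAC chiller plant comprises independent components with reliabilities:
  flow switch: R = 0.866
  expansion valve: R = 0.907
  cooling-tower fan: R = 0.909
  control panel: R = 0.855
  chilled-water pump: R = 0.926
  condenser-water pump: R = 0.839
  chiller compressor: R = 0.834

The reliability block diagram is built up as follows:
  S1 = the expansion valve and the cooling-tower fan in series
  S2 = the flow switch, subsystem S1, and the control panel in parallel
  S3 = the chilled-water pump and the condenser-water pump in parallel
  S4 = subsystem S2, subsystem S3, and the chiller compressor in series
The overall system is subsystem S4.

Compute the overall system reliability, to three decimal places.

0.821

Series (expansion valve and cooling-tower fan): 0.90700 × 0.90900 = 0.82446
Parallel (flow switch, [0.82446], and control panel): 1 − (1 − 0.86600)(1 − 0.82446)(1 − 0.85500) = 0.99659
Parallel (chilled-water pump and condenser-water pump): 1 − (1 − 0.92600)(1 − 0.83900) = 0.98809
Series ([0.99659], [0.98809], and chiller compressor): 0.99659 × 0.98809 × 0.83400 = 0.821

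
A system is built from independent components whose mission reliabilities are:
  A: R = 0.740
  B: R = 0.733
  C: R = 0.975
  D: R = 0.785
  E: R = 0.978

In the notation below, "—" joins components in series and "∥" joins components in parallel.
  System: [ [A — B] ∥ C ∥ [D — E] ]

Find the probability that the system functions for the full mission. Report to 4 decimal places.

0.9973

Series (A and B): 0.740000 × 0.733000 = 0.542420
Series (D and E): 0.785000 × 0.978000 = 0.767730
Parallel ([0.542420], C, and [0.767730]): 1 − (1 − 0.542420)(1 − 0.975000)(1 − 0.767730) = 0.9973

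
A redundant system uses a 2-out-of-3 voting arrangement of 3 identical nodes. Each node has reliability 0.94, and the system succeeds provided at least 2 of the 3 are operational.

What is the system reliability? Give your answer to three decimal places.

0.990

R = Σ_{i=2}^{3} C(3,i) p^i (1−p)^{3−i} with p = 0.94
C(3,2)·0.94^2·0.06^1 = 0.15905
C(3,3)·0.94^3·0.06^0 = 0.83058
Sum = 0.990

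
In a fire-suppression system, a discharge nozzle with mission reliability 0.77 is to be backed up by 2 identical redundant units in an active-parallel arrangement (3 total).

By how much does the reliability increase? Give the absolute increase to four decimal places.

R_before = 0.77
R_after = 1 − (1 − 0.77)^3 = 0.9878
ΔR = 0.9878 − 0.77 = 0.2178

0.2178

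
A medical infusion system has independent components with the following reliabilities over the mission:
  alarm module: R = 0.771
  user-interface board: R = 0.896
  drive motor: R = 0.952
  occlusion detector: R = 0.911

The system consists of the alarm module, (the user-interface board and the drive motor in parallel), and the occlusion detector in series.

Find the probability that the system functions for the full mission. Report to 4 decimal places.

0.6989

Parallel (user-interface board and drive motor): 1 − (1 − 0.896000)(1 − 0.952000) = 0.995008
Series (alarm module, [0.995008], and occlusion detector): 0.771000 × 0.995008 × 0.911000 = 0.6989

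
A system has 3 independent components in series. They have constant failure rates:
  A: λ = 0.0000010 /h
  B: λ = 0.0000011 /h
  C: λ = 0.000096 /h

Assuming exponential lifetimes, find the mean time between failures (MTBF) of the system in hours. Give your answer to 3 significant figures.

10200

Series of exponential components: λ_sys = Σ λ_i
λ_sys = 0.0000010 + 0.0000011 + 0.000096 = 9.8100e-05 /h
MTBF = 1 / λ_sys = 10200 h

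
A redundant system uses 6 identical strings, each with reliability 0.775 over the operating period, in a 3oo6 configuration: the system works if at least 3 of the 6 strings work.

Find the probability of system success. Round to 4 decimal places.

R = Σ_{i=3}^{6} C(6,i) p^i (1−p)^{6−i} with p = 0.775
C(6,3)·0.775^3·0.225^3 = 0.106043
C(6,4)·0.775^4·0.225^2 = 0.273945
C(6,5)·0.775^5·0.225^1 = 0.377435
C(6,6)·0.775^6·0.225^0 = 0.216676
Sum = 0.9741

0.9741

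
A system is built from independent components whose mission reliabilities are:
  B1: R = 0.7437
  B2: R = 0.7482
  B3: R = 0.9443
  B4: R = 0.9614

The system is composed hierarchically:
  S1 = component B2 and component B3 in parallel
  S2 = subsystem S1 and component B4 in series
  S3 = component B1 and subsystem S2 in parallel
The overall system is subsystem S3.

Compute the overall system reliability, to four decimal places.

0.9867

Parallel (B2 and B3): 1 − (1 − 0.748200)(1 − 0.944300) = 0.985975
Series ([0.985975] and B4): 0.985975 × 0.961400 = 0.947916
Parallel (B1 and [0.947916]): 1 − (1 − 0.743700)(1 − 0.947916) = 0.9867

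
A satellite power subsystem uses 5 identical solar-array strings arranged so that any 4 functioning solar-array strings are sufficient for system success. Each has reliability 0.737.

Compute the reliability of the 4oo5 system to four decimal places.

0.6054

R = Σ_{i=4}^{5} C(5,i) p^i (1−p)^{5−i} with p = 0.737
C(5,4)·0.737^4·0.263^1 = 0.387968
C(5,5)·0.737^5·0.263^0 = 0.217439
Sum = 0.6054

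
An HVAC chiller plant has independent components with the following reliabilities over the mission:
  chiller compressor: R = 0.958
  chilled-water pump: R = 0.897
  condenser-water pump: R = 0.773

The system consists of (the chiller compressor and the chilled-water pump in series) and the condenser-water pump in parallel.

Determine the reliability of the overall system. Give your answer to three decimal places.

0.968

Series (chiller compressor and chilled-water pump): 0.95800 × 0.89700 = 0.85933
Parallel ([0.85933] and condenser-water pump): 1 − (1 − 0.85933)(1 − 0.77300) = 0.968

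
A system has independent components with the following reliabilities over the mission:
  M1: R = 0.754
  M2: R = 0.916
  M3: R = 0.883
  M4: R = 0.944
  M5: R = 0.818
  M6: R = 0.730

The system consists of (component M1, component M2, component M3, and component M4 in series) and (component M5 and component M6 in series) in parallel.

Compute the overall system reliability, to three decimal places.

Series (M1, M2, M3, and M4): 0.75400 × 0.91600 × 0.88300 × 0.94400 = 0.57570
Series (M5 and M6): 0.81800 × 0.73000 = 0.59714
Parallel ([0.57570] and [0.59714]): 1 − (1 − 0.57570)(1 − 0.59714) = 0.829

0.829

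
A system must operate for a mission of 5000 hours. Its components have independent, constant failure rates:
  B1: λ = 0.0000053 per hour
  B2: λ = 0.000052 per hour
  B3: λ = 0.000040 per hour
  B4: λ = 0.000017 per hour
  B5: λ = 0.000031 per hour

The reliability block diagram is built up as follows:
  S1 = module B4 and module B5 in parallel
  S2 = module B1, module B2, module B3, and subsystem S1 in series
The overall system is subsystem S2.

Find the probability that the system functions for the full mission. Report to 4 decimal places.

R(B1) = exp(−0.0000053 × 5000) = 0.973848
R(B2) = exp(−0.000052 × 5000) = 0.771052
R(B3) = exp(−0.000040 × 5000) = 0.818731
R(B4) = exp(−0.000017 × 5000) = 0.918512
R(B5) = exp(−0.000031 × 5000) = 0.856415
Parallel (B4 and B5): 1 − (1 − 0.918512)(1 − 0.856415) = 0.988300
Series (B1, B2, B3, and [0.988300]): 0.973848 × 0.771052 × 0.818731 × 0.988300 = 0.6076

0.6076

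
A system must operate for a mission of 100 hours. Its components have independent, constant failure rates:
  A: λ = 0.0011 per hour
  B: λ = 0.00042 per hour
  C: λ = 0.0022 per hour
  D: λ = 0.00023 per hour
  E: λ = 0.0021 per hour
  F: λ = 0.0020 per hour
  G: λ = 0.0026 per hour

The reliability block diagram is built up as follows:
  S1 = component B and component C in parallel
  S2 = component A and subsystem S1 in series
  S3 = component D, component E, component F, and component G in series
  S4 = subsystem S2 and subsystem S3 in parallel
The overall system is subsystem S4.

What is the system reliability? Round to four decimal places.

R(A) = exp(−0.0011 × 100) = 0.895834
R(B) = exp(−0.00042 × 100) = 0.958870
R(C) = exp(−0.0022 × 100) = 0.802519
R(D) = exp(−0.00023 × 100) = 0.977262
R(E) = exp(−0.0021 × 100) = 0.810584
R(F) = exp(−0.0020 × 100) = 0.818731
R(G) = exp(−0.0026 × 100) = 0.771052
Parallel (B and C): 1 − (1 − 0.958870)(1 − 0.802519) = 0.991878
Series (A and [0.991878]): 0.895834 × 0.991878 = 0.888558
Series (D, E, F, and G): 0.977262 × 0.810584 × 0.818731 × 0.771052 = 0.500074
Parallel ([0.888558] and [0.500074]): 1 − (1 − 0.888558)(1 − 0.500074) = 0.9443

0.9443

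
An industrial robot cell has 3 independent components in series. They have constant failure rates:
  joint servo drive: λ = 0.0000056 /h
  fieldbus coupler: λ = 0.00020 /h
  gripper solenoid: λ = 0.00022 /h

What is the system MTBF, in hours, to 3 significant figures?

Series of exponential components: λ_sys = Σ λ_i
λ_sys = 0.0000056 + 0.00020 + 0.00022 = 4.2560e-04 /h
MTBF = 1 / λ_sys = 2350 h

2350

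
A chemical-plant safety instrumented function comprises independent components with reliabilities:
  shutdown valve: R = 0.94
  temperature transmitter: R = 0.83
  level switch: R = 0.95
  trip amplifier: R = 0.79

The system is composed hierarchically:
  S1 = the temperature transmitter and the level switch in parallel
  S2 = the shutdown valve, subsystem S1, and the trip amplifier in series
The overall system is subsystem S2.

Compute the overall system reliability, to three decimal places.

Parallel (temperature transmitter and level switch): 1 − (1 − 0.83000)(1 − 0.95000) = 0.99150
Series (shutdown valve, [0.99150], and trip amplifier): 0.94000 × 0.99150 × 0.79000 = 0.736

0.736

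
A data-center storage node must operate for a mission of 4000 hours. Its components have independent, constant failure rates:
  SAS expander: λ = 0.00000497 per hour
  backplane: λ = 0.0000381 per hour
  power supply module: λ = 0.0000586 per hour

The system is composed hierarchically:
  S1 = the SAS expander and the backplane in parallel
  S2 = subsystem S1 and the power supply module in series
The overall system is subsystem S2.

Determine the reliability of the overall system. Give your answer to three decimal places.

R(SAS expander) = exp(−0.00000497 × 4000) = 0.98032
R(backplane) = exp(−0.0000381 × 4000) = 0.85864
R(power supply module) = exp(−0.0000586 × 4000) = 0.79105
Parallel (SAS expander and backplane): 1 − (1 − 0.98032)(1 − 0.85864) = 0.99722
Series ([0.99722] and power supply module): 0.99722 × 0.79105 = 0.789

0.789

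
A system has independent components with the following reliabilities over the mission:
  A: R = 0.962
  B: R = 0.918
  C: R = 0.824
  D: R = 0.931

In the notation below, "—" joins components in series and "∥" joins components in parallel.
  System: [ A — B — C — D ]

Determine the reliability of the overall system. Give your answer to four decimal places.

0.6775

Series (A, B, C, and D): 0.962000 × 0.918000 × 0.824000 × 0.931000 = 0.6775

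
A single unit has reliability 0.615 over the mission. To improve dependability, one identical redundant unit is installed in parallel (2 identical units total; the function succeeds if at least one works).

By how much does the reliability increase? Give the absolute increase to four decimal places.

R_before = 0.615
R_after = 1 − (1 − 0.615)^2 = 0.8518
ΔR = 0.8518 − 0.615 = 0.2368

0.2368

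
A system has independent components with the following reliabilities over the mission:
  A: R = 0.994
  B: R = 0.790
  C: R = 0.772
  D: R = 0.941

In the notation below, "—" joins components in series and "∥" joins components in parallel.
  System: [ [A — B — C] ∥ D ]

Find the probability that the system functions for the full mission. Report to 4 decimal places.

Series (A, B, and C): 0.994000 × 0.790000 × 0.772000 = 0.606221
Parallel ([0.606221] and D): 1 − (1 − 0.606221)(1 − 0.941000) = 0.9768

0.9768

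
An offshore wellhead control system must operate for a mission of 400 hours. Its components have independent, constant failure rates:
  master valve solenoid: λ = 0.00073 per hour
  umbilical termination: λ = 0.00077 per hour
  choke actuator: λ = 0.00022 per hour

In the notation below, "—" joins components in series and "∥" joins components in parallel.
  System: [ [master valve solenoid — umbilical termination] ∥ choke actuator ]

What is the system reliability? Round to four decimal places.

R(master valve solenoid) = exp(−0.00073 × 400) = 0.746769
R(umbilical termination) = exp(−0.00077 × 400) = 0.734915
R(choke actuator) = exp(−0.00022 × 400) = 0.915761
Series (master valve solenoid and umbilical termination): 0.746769 × 0.734915 = 0.548812
Parallel ([0.548812] and choke actuator): 1 − (1 − 0.548812)(1 − 0.915761) = 0.9620

0.9620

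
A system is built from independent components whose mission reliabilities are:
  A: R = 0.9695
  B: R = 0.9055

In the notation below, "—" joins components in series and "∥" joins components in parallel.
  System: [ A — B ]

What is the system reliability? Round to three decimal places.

Series (A and B): 0.96950 × 0.90550 = 0.878

0.878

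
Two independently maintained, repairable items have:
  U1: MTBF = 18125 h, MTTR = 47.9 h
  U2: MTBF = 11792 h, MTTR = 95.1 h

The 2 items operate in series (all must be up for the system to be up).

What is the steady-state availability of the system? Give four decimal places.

0.9894

A(U1) = MTBF/(MTBF+MTTR) = 18125/(18125+47.9) = 0.997364
A(U2) = MTBF/(MTBF+MTTR) = 11792/(11792+95.1) = 0.992000
Series availability: 0.997364 × 0.992000 = 0.9894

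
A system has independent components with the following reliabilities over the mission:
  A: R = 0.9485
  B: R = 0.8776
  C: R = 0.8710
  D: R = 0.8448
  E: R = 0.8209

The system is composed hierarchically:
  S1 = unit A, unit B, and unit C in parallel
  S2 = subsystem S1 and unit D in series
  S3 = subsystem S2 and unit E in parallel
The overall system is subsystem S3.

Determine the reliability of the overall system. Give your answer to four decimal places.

0.9721

Parallel (A, B, and C): 1 − (1 − 0.948500)(1 − 0.877600)(1 − 0.871000) = 0.999187
Series ([0.999187] and D): 0.999187 × 0.844800 = 0.844113
Parallel ([0.844113] and E): 1 − (1 − 0.844113)(1 − 0.820900) = 0.9721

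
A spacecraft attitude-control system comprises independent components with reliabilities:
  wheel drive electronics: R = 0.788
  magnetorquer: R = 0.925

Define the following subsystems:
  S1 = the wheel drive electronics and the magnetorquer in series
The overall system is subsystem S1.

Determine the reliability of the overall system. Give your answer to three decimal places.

Series (wheel drive electronics and magnetorquer): 0.78800 × 0.92500 = 0.729

0.729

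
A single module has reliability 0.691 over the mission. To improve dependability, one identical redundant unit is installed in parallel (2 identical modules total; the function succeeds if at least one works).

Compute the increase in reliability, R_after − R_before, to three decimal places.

0.214

R_before = 0.691
R_after = 1 − (1 − 0.691)^2 = 0.905
ΔR = 0.905 − 0.691 = 0.214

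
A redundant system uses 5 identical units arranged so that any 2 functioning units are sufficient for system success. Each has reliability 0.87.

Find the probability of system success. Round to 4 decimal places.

0.9987

R = Σ_{i=2}^{5} C(5,i) p^i (1−p)^{5−i} with p = 0.87
C(5,2)·0.87^2·0.13^3 = 0.016629
C(5,3)·0.87^3·0.13^2 = 0.111287
C(5,4)·0.87^4·0.13^1 = 0.372383
C(5,5)·0.87^5·0.13^0 = 0.498421
Sum = 0.9987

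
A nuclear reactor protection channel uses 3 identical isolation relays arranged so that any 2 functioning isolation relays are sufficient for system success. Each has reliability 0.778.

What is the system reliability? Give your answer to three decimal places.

R = Σ_{i=2}^{3} C(3,i) p^i (1−p)^{3−i} with p = 0.778
C(3,2)·0.778^2·0.222^1 = 0.40312
C(3,3)·0.778^3·0.222^0 = 0.47091
Sum = 0.874

0.874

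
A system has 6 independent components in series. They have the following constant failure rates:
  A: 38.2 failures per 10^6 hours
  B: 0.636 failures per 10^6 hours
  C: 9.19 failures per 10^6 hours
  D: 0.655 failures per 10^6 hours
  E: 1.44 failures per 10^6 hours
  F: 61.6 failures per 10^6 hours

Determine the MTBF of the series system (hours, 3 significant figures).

Series of exponential components: λ_sys = Σ λ_i
λ_sys = 0.0000382 + 0.000000636 + 0.00000919 + 0.000000655 + 0.00000144 + 0.0000616 = 1.1172e-04 /h
MTBF = 1 / λ_sys = 8950 h

8950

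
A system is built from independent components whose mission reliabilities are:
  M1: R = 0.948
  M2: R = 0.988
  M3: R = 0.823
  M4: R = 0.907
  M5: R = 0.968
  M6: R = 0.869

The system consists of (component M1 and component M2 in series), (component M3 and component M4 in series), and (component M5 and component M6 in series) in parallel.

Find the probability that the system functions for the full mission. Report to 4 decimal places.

Series (M1 and M2): 0.948000 × 0.988000 = 0.936624
Series (M3 and M4): 0.823000 × 0.907000 = 0.746461
Series (M5 and M6): 0.968000 × 0.869000 = 0.841192
Parallel ([0.936624], [0.746461], and [0.841192]): 1 − (1 − 0.936624)(1 − 0.746461)(1 − 0.841192) = 0.9974

0.9974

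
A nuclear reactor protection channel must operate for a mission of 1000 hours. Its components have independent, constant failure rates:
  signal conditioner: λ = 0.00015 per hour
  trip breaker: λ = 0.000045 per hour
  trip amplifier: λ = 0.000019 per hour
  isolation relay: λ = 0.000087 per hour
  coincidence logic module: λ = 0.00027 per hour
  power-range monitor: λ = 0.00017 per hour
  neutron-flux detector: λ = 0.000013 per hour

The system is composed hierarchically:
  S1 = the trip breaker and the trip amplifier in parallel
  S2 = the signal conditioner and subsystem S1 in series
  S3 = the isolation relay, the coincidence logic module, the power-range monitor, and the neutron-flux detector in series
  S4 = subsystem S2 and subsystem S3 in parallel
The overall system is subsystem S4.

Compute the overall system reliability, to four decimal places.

0.9416

R(signal conditioner) = exp(−0.00015 × 1000) = 0.860708
R(trip breaker) = exp(−0.000045 × 1000) = 0.955997
R(trip amplifier) = exp(−0.000019 × 1000) = 0.981179
R(isolation relay) = exp(−0.000087 × 1000) = 0.916677
R(coincidence logic module) = exp(−0.00027 × 1000) = 0.763379
R(power-range monitor) = exp(−0.00017 × 1000) = 0.843665
R(neutron-flux detector) = exp(−0.000013 × 1000) = 0.987084
Parallel (trip breaker and trip amplifier): 1 − (1 − 0.955997)(1 − 0.981179) = 0.999172
Series (signal conditioner and [0.999172]): 0.860708 × 0.999172 = 0.859995
Series (isolation relay, coincidence logic module, power-range monitor, and neutron-flux detector): 0.916677 × 0.763379 × 0.843665 × 0.987084 = 0.582748
Parallel ([0.859995] and [0.582748]): 1 − (1 − 0.859995)(1 − 0.582748) = 0.9416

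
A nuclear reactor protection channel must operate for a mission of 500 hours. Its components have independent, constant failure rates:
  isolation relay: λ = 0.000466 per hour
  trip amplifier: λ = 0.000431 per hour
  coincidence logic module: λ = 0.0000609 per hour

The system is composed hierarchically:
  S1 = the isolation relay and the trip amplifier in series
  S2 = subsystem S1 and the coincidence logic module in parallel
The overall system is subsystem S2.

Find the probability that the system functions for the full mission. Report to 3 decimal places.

R(isolation relay) = exp(−0.000466 × 500) = 0.79215
R(trip amplifier) = exp(−0.000431 × 500) = 0.80614
R(coincidence logic module) = exp(−0.0000609 × 500) = 0.97001
Series (isolation relay and trip amplifier): 0.79215 × 0.80614 = 0.63858
Parallel ([0.63858] and coincidence logic module): 1 − (1 − 0.63858)(1 − 0.97001) = 0.989

0.989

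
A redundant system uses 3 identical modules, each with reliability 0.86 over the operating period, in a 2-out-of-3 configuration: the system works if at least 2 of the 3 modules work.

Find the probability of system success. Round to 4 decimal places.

R = Σ_{i=2}^{3} C(3,i) p^i (1−p)^{3−i} with p = 0.86
C(3,2)·0.86^2·0.14^1 = 0.310632
C(3,3)·0.86^3·0.14^0 = 0.636056
Sum = 0.9467

0.9467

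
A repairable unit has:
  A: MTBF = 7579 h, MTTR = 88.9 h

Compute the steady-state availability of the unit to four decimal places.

A(A) = MTBF/(MTBF+MTTR) = 7579/(7579+88.9) = 0.9884

0.9884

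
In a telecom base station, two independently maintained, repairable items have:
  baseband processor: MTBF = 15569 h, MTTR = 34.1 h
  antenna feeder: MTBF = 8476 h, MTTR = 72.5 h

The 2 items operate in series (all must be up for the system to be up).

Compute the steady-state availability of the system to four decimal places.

A(baseband processor) = MTBF/(MTBF+MTTR) = 15569/(15569+34.1) = 0.997815
A(antenna feeder) = MTBF/(MTBF+MTTR) = 8476/(8476+72.5) = 0.991519
Series availability: 0.997815 × 0.991519 = 0.9894

0.9894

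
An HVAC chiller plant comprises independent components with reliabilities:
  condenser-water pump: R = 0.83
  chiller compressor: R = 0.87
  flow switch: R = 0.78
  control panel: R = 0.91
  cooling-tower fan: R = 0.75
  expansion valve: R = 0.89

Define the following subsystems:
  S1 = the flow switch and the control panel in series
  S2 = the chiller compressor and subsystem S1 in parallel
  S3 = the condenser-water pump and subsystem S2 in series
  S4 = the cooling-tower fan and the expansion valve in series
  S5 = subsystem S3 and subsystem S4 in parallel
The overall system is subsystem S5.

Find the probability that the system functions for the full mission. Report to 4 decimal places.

Series (flow switch and control panel): 0.780000 × 0.910000 = 0.709800
Parallel (chiller compressor and [0.709800]): 1 − (1 − 0.870000)(1 − 0.709800) = 0.962274
Series (condenser-water pump and [0.962274]): 0.830000 × 0.962274 = 0.798687
Series (cooling-tower fan and expansion valve): 0.750000 × 0.890000 = 0.667500
Parallel ([0.798687] and [0.667500]): 1 − (1 − 0.798687)(1 − 0.667500) = 0.9331

0.9331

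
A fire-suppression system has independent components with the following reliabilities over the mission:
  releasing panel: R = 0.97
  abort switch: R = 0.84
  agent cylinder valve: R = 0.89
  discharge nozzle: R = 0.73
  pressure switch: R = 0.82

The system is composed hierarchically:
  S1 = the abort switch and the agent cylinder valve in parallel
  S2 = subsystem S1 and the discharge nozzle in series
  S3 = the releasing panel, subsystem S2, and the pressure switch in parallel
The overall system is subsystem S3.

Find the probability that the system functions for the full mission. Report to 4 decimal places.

0.9985

Parallel (abort switch and agent cylinder valve): 1 − (1 − 0.840000)(1 − 0.890000) = 0.982400
Series ([0.982400] and discharge nozzle): 0.982400 × 0.730000 = 0.717152
Parallel (releasing panel, [0.717152], and pressure switch): 1 − (1 − 0.970000)(1 − 0.717152)(1 − 0.820000) = 0.9985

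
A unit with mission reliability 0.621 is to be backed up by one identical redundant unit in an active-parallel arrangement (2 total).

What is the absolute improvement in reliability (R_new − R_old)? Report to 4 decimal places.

0.2354

R_before = 0.621
R_after = 1 − (1 − 0.621)^2 = 0.8564
ΔR = 0.8564 − 0.621 = 0.2354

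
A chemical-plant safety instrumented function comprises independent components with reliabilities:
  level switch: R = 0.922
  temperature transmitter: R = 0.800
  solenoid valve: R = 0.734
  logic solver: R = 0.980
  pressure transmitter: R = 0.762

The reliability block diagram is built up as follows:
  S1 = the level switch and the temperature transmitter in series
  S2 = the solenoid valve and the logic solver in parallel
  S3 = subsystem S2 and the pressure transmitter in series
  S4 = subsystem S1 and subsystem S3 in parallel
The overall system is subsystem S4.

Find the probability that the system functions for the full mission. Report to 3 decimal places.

0.936

Series (level switch and temperature transmitter): 0.92200 × 0.80000 = 0.73760
Parallel (solenoid valve and logic solver): 1 − (1 − 0.73400)(1 − 0.98000) = 0.99468
Series ([0.99468] and pressure transmitter): 0.99468 × 0.76200 = 0.75795
Parallel ([0.73760] and [0.75795]): 1 − (1 − 0.73760)(1 − 0.75795) = 0.936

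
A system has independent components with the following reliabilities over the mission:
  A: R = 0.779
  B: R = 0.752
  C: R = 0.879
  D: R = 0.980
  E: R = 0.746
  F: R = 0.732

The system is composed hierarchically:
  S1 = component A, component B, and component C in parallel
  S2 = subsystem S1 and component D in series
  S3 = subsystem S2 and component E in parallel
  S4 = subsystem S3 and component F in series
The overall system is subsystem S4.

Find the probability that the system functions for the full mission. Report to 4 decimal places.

Parallel (A, B, and C): 1 − (1 − 0.779000)(1 − 0.752000)(1 − 0.879000) = 0.993368
Series ([0.993368] and D): 0.993368 × 0.980000 = 0.973501
Parallel ([0.973501] and E): 1 − (1 − 0.973501)(1 − 0.746000) = 0.993269
Series ([0.993269] and F): 0.993269 × 0.732000 = 0.7271

0.7271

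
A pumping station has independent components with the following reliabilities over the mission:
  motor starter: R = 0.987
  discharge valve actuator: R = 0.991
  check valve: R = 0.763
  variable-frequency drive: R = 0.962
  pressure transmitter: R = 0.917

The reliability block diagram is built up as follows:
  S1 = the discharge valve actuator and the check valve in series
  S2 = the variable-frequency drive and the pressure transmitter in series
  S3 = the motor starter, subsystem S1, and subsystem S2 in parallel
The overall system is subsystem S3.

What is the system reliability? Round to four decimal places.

0.9996

Series (discharge valve actuator and check valve): 0.991000 × 0.763000 = 0.756133
Series (variable-frequency drive and pressure transmitter): 0.962000 × 0.917000 = 0.882154
Parallel (motor starter, [0.756133], and [0.882154]): 1 − (1 − 0.987000)(1 − 0.756133)(1 − 0.882154) = 0.9996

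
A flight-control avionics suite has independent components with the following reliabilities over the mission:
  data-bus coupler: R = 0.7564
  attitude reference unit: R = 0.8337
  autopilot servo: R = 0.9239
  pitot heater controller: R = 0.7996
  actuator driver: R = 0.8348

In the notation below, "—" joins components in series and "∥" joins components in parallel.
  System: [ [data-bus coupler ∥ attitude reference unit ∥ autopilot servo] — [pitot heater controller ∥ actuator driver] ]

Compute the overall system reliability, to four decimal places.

Parallel (data-bus coupler, attitude reference unit, and autopilot servo): 1 − (1 − 0.756400)(1 − 0.833700)(1 − 0.923900) = 0.996917
Parallel (pitot heater controller and actuator driver): 1 − (1 − 0.799600)(1 − 0.834800) = 0.966894
Series ([0.996917] and [0.966894]): 0.996917 × 0.966894 = 0.9639

0.9639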